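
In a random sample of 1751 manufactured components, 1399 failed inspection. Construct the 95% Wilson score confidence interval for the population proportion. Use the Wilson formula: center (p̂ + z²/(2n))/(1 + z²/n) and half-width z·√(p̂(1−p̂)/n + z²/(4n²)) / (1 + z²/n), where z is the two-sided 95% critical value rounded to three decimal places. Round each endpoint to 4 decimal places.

p̂ = 1399/1751 = 0.79897; z = 1.960, so z² = 3.841600.
Denominator 1 + z²/n = 1 + 3.841600/1751 = 1.002194.
Adjusted center: (0.79897 + z²/(2n))/1.002194 = 0.79832.
Radicand: p̂(1−p̂)/n + z²/(4n²) = 0.000091728 + 0.000000313 = 0.000092041.
Half-width = 1.960·√0.000092041/1.002194 = 0.01876.
Interval: 0.79832 ± 0.01876 → (0.7796, 0.8171).

(0.7796, 0.8171)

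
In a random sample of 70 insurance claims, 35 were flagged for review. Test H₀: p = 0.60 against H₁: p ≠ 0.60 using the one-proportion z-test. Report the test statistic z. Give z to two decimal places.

z = -1.71

p̂ = 35/70 = 0.50000.
Under H₀, SE = √(p₀(1−p₀)/n) = √(0.60·0.40/70) = √0.003428571 = 0.058554.
Test statistic: z = -0.10000/0.058554 = -1.71.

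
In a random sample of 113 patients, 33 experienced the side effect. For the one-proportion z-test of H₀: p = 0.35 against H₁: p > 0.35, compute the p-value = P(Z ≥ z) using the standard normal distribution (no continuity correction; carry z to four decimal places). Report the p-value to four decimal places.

With x = 33 successes in n = 113, p̂ = 0.29204.
Null standard error: √(0.35·0.65/113) = √0.002013274 = 0.044870.
z = (p̂ − p₀)/SE = (33/113 − 0.35)/0.044870 ≈ -1.2918.
p-value = P(Z ≥ z) with z = -1.2918 → 0.9018.

p-value = 0.9018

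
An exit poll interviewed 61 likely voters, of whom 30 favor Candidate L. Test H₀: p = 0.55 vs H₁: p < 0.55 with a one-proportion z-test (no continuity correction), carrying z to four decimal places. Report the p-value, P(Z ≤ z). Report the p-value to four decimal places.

With x = 30 successes in n = 61, p̂ = 0.49180.
Null standard error: √(0.55·0.45/61) = √0.004057377 = 0.063698.
z = (p̂ − p₀)/SE = (30/61 − 0.55)/0.063698 ≈ -0.9136.
From the standard normal, P(Z ≤ z) = 0.1805.

p-value = 0.1805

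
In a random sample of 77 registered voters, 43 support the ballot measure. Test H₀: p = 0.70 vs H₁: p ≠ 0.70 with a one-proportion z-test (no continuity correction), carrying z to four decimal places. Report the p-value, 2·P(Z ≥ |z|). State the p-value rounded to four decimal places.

p-value = 0.0067

With x = 43 successes in n = 77, p̂ = 0.55844.
Under H₀, SE = √(p₀(1−p₀)/n) = √(0.70·0.30/77) = √0.002727273 = 0.052223.
Test statistic (full precision, shown to 4 dp): z = (43/77 − 0.70)/SE₀ ≈ -2.7106.
p-value = 2·P(Z ≥ |z|) with z = -2.7106 → 0.0067.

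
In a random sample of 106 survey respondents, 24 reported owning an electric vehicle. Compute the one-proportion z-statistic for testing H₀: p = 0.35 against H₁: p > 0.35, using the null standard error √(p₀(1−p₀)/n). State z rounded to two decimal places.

z = -2.67

The sample proportion is 24/106 = 0.22642.
Null standard error: √(0.35·0.65/106) = √0.002146226 = 0.046327.
z = (p̂ − p₀)/SE = (0.22642 − 0.35)/0.046327 = -2.67.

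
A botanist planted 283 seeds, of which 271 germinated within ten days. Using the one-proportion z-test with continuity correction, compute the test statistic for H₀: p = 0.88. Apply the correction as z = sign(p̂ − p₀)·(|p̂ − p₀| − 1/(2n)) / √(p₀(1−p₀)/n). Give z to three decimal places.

The sample proportion is 271/283 = 0.95760. p̂ − p₀ = 0.077597.
1/(2n) = 0.001767.
Corrected numerator: |0.077597| − 0.001767 = 0.075830.
Under H₀, SE = √(p₀(1−p₀)/n) = √(0.88·0.12/283) = √0.000373145 = 0.019317.
z = +0.075830/0.019317 = 3.926.

z = 3.926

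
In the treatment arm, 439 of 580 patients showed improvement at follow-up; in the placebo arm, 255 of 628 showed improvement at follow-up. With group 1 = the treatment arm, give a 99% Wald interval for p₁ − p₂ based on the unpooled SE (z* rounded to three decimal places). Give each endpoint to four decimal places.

(0.2826, 0.4191)

p̂₁ = 0.75690, p̂₂ = 0.40605, so the observed difference is 0.35085.
Unpooled SE = √(p̂₁(1−p̂₁)/n₁ + p̂₂(1−p̂₂)/n₂) = √(0.000317249 + 0.000384034) = 0.026482.
For 99% confidence, z* = 2.576. Margin of error = 0.06822.
CI: 0.35085 ± 0.06822 = (0.2826, 0.4191).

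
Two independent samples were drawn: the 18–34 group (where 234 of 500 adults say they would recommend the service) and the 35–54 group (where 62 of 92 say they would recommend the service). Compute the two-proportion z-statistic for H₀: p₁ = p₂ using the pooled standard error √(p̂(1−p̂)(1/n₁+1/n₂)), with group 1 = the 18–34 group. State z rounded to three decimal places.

p̂₁ = 234/500 = 0.46800, p̂₂ = 62/92 = 0.67391.
Pooling: p̂ = 296/592 = 0.50000.
SE = √[p̂(1−p̂)(1/n₁+1/n₂)] = √[0.50000·0.50000·(1/500+1/92)] ≈ 0.056722.
z = -0.20591/0.056722 = -3.630.

z = -3.630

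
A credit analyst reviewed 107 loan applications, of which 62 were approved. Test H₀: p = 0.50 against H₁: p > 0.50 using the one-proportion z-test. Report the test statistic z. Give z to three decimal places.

Sample proportion p̂ = 62/107 = 0.57944.
SE₀ = √(0.50·0.50/107) = 0.048337.
Test statistic: z = 0.07944/0.048337 = 1.643.

z = 1.643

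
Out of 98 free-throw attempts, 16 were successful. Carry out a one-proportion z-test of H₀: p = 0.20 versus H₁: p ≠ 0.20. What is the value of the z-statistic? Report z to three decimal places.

z = -0.909

The sample proportion is 16/98 = 0.16327.
Under H₀, SE = √(p₀(1−p₀)/n) = √(0.20·0.80/98) = √0.001632653 = 0.040406.
z = (0.16327 − 0.20)/0.040406 = -0.03673/0.040406 = -0.909.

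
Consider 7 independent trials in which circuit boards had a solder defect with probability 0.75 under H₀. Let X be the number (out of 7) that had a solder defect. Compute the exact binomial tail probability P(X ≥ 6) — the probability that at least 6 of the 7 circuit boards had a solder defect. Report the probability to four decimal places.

P = 0.4449

X ~ Binomial(n=7, p=0.75).
P(X ≥ 6) = C(7,6)·0.75^6·0.25^1 + C(7,7)·0.75^7·0.25^0.
= 0.311462 + 0.133484 = 0.4449.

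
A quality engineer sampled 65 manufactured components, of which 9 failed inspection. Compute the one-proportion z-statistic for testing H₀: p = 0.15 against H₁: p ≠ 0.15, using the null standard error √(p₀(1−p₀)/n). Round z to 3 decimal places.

z = -0.261

With x = 9 successes in n = 65, p̂ = 0.13846.
Under H₀, SE = √(p₀(1−p₀)/n) = √(0.15·0.85/65) = √0.001961538 = 0.044289.
z = (p̂ − p₀)/SE = (0.13846 − 0.15)/0.044289 = -0.261.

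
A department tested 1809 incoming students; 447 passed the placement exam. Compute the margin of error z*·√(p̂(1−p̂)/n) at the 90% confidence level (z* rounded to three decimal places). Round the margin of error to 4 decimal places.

p̂ = 447/1809 = 0.24710.
SE(p̂) = √(0.24710·0.75290/1809) = 0.010141.
z* = 1.645 at the 90% level.
Margin of error = z*·SE = 1.645 × 0.010141 = 0.0167.

ME = 0.0167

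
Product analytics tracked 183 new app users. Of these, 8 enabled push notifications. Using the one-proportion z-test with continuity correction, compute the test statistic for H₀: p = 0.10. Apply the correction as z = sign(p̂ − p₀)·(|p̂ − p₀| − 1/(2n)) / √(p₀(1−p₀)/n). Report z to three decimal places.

The sample proportion is 8/183 = 0.04372. p̂ − p₀ = -0.056284.
1/(2n) = 0.002732.
Corrected numerator: |-0.056284| − 0.002732 = 0.053552.
Null standard error: √(0.10·0.90/183) = √0.000491803 = 0.022177.
z = −0.053552/0.022177 = -2.415.

z = -2.415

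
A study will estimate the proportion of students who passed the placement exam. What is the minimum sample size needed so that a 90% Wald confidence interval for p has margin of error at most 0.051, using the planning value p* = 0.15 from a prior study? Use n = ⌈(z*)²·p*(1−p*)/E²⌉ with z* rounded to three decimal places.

For 90% confidence, z* = 1.645.
p*(1−p*) = 0.1275.
Required n before rounding: 2.706025 × 0.1275 / 0.051² = 132.648.
⌈132.648⌉ = 133.

n = 133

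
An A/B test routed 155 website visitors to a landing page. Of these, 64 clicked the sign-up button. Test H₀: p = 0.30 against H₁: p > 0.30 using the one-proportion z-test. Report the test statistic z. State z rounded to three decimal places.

z = 3.067

With x = 64 successes in n = 155, p̂ = 0.41290.
Null standard error: √(0.30·0.70/155) = √0.001354839 = 0.036808.
z = (0.41290 − 0.30)/0.036808 = 0.11290/0.036808 = 3.067.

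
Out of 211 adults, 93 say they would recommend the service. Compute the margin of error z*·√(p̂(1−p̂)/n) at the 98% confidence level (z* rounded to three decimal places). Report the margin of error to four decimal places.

ME = 0.0795

With x = 93 successes in n = 211, p̂ = 0.44076.
SE = √(p̂(1−p̂)/n) = √(0.246490/211) = 0.034179.
z* = 2.326 at the 98% level.
Margin of error = z*·SE = 2.326 × 0.034179 = 0.0795.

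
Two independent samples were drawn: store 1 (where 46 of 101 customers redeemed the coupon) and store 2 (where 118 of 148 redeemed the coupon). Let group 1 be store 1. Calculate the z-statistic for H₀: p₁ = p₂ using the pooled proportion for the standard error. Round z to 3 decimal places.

p̂₁ = 46/101 = 0.45545, p̂₂ = 118/148 = 0.79730.
Pooled p̂ = (46+118)/(101+148) = 164/249 = 0.65863.
Pooled SE = √[0.2248351·0.01665775] ≈ 0.061198.
z = (p̂₁ − p̂₂)/SE = (0.45545 − 0.79730)/0.061198 = -0.34185/0.061198 = -5.586.

z = -5.586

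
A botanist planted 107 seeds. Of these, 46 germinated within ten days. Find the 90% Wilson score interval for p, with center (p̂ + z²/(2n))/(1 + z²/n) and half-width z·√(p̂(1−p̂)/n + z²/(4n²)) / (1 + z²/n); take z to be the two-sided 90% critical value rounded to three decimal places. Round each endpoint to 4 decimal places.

p̂ = 46/107 = 0.42991; z = 1.645, so z² = 2.706025.
1 + z²/n = 1.025290.
Center = (0.42991 + 0.012645)/1.025290 = 0.43164.
Radicand: p̂(1−p̂)/n + z²/(4n²) = 0.002290532 + 0.000059089 = 0.002349621.
Half-width = 1.645·√0.002349621/1.025290 = 0.07777.
So the interval runs from 0.3539 to 0.5094.

(0.3539, 0.5094)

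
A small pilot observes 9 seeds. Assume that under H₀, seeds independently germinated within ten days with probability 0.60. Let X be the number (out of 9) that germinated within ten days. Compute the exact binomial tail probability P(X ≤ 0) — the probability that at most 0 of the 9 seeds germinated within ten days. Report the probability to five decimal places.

X is binomial with n = 9 and p = 0.60.
P(X ≤ 0) = C(9,0)·0.60^0·0.40^9.
= 0.000262 = 0.00026.

P = 0.00026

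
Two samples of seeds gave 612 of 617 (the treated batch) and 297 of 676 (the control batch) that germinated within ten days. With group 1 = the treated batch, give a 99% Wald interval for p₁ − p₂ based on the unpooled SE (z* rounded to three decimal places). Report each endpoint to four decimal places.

(0.5025, 0.6026)

p̂₁ = 612/617 = 0.99190, p̂₂ = 297/676 = 0.43935; p̂₁ − p̂₂ = 0.55255.
Unpooled SE = √(p̂₁(1−p̂₁)/n₁ + p̂₂(1−p̂₂)/n₂) = √(0.000013028 + 0.000364381) = 0.019427.
z* = 2.576 at the 99% level. Margin of error = 0.05004.
So the interval runs from 0.5025 to 0.6026.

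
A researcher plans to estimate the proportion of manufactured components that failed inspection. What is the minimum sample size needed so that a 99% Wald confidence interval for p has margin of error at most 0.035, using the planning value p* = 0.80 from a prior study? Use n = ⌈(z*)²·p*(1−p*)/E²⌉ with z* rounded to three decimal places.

The 99% critical value is z* = 2.576.
p*(1−p*) = 0.1600.
Required n before rounding: 6.635776 × 0.1600 / 0.035² = 866.714.
Rounding up, n = 867.

n = 867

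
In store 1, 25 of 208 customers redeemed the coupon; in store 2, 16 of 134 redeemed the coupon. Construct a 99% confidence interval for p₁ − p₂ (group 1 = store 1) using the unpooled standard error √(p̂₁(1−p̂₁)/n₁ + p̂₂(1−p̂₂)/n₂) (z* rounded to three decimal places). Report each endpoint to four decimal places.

p̂₁ = 0.12019, p̂₂ = 0.11940, so the observed difference is 0.00079.
Unpooled SE = √(p̂₁(1−p̂₁)/n₁ + p̂₂(1−p̂₂)/n₂) = √(0.000508395 + 0.000784671) = 0.035959.
z* = 2.576 at the 99% level. Margin of error = 0.09263.
Interval: 0.00079 ± 0.09263 → (-0.0918, 0.0934).

(-0.0918, 0.0934)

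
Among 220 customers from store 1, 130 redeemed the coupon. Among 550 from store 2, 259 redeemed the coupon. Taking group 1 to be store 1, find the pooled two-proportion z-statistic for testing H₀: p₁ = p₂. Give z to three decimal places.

p̂₁ = 130/220 = 0.59091, p̂₂ = 259/550 = 0.47091.
Pooled p̂ = (130+259)/(220+550) = 389/770 = 0.50519.
Pooled SE = √[0.2499730·0.00636364] ≈ 0.039884.
z = (p̂₁ − p̂₂)/SE = (0.59091 − 0.47091)/0.039884 = 0.12000/0.039884 = 3.009.

z = 3.009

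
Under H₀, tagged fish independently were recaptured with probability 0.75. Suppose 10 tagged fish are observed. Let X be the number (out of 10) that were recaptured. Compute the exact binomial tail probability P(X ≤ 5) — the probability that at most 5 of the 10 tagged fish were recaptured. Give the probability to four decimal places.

P = 0.0781

X is binomial with n = 10 and p = 0.75.
P(X ≤ 5) = Σ_{j=0}^{5} C(10,j)·0.75^j·0.25^{10−j}.
= 0.000001 + 0.000029 + 0.000386 + 0.003090 + 0.016222 + 0.058399 = 0.0781.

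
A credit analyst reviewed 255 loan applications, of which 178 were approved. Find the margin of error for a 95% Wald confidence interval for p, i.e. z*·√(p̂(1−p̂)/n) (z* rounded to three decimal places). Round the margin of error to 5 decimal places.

With x = 178 successes in n = 255, p̂ = 0.69804.
SE = √(p̂(1−p̂)/n) = √(0.210780/255) = 0.028750.
z* = 1.960 at the 95% level.
ME = 1.960·0.028750 = 0.05635.

ME = 0.05635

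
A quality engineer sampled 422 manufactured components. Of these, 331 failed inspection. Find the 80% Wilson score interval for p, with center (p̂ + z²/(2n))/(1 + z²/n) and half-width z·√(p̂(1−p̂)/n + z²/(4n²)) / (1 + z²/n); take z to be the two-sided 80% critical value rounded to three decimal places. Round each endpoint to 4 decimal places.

p̂ = 331/422 = 0.78436; z = 1.282, so z² = 1.643524.
Denominator 1 + z²/n = 1 + 1.643524/422 = 1.003895.
Adjusted center: (0.78436 + z²/(2n))/1.003895 = 0.78326.
Radicand: p̂(1−p̂)/n + z²/(4n²) = 0.000400804 + 0.000002307 = 0.000403111.
Half-width = 1.282·√0.000403111/1.003895 = 0.02564.
CI: 0.78326 ± 0.02564 = (0.7576, 0.8089).

(0.7576, 0.8089)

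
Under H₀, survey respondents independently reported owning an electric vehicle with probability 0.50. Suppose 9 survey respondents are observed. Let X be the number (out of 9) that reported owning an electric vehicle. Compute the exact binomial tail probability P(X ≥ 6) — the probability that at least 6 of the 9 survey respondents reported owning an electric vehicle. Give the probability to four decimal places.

X ~ Binomial(n=9, p=0.50).
P(X ≥ 6) = C(9,6)·0.50^6·0.50^3 + C(9,7)·0.50^7·0.50^2 + C(9,8)·0.50^8·0.50^1 + C(9,9)·0.50^9·0.50^0.
= 0.164062 + 0.070312 + 0.017578 + 0.001953 = 0.2539.

P = 0.2539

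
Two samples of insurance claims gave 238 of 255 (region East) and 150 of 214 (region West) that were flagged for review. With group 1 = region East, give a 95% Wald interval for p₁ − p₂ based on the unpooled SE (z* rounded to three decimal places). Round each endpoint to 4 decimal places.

p̂₁ = 238/255 = 0.93333, p̂₂ = 150/214 = 0.70093; p̂₁ − p̂₂ = 0.23240.
Unpooled SE = √(p̂₁(1−p̂₁)/n₁ + p̂₂(1−p̂₂)/n₂) = √(0.000244009 + 0.000979557) = 0.034980.
The 95% critical value is z* = 1.960. Margin of error = 0.06856.
Interval: 0.23240 ± 0.06856 → (0.1638, 0.3010).

(0.1638, 0.3010)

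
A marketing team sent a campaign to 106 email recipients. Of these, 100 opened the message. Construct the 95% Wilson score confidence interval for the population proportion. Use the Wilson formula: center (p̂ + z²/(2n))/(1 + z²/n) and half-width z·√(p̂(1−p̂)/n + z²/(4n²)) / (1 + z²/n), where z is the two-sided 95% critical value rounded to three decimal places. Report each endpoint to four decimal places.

Here p̂ = 100/106 = 0.94340 and z = 1.960 (z² = 3.841600).
1 + z²/n = 1.036242.
Center = (0.94340 + 0.018121)/1.036242 = 0.92789.
Radicand: p̂(1−p̂)/n + z²/(4n²) = 0.000503772 + 0.000085475 = 0.000589247.
Half-width = 1.960·√0.000589247/1.036242 = 0.04591.
So the interval runs from 0.8820 to 0.9738.

(0.8820, 0.9738)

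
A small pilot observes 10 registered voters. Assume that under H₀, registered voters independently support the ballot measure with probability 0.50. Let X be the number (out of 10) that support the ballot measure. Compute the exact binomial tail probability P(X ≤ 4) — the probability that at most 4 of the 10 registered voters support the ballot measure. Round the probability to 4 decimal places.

X is binomial with n = 10 and p = 0.50.
P(X ≤ 4) = Σ_{j=0}^{4} C(10,j)·0.50^j·0.50^{10−j}.
= 0.000977 + 0.009766 + 0.043945 + 0.117188 + 0.205078 = 0.3770.

P = 0.3770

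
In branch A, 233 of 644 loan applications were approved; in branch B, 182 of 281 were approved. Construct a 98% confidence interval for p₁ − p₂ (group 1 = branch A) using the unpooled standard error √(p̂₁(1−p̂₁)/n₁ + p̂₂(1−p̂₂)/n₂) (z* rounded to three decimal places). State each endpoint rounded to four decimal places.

(-0.3655, -0.2063)

p̂₁ = 0.36180, p̂₂ = 0.64769, so the observed difference is -0.28589.
Unpooled SE = √(p̂₁(1−p̂₁)/n₁ + p̂₂(1−p̂₂)/n₂) = √(0.000358542 + 0.000812059) = 0.034214.
For 98% confidence, z* = 2.326. Margin = 2.326·0.034214 = 0.07958.
CI: -0.28589 ± 0.07958 = (-0.3655, -0.2063).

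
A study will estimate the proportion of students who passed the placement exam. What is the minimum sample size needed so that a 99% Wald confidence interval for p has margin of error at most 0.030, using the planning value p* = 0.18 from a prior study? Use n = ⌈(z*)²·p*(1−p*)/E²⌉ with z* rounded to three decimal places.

n = 1089

z* = 2.576 at the 99% level.
p*(1−p*) = 0.1476.
(z*)²·p*(1−p*)/E² = 6.635776·0.1476/0.000900 = 1088.267.
⌈1088.267⌉ = 1089.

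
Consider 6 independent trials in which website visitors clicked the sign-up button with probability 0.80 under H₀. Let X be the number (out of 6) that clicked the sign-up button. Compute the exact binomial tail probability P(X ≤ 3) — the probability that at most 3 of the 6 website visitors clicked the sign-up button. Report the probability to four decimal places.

P = 0.0989

X is binomial with n = 6 and p = 0.80.
P(X ≤ 3) = C(6,0)·0.80^0·0.20^6 + C(6,1)·0.80^1·0.20^5 + C(6,2)·0.80^2·0.20^4 + C(6,3)·0.80^3·0.20^3.
= 0.000064 + 0.001536 + 0.015360 + 0.081920 = 0.0989.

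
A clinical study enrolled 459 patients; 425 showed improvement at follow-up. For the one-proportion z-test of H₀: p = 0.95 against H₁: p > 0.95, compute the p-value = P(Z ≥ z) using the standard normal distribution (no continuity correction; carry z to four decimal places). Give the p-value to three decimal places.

Sample proportion p̂ = 425/459 = 0.92593.
Null standard error: √(0.95·0.05/459) = √0.000103486 = 0.010173.
z = (p̂ − p₀)/SE = (425/459 − 0.95)/0.010173 ≈ -2.3665.
From the standard normal, P(Z ≥ z) = 0.991.

p-value = 0.991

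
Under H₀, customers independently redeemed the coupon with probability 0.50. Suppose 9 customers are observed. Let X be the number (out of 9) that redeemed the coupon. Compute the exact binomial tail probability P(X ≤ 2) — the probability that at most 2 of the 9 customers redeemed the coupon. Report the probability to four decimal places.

P = 0.0898

X ~ Binomial(n=9, p=0.50).
P(X ≤ 2) = C(9,0)·0.50^0·0.50^9 + C(9,1)·0.50^1·0.50^8 + C(9,2)·0.50^2·0.50^7.
= 0.001953 + 0.017578 + 0.070312 = 0.0898.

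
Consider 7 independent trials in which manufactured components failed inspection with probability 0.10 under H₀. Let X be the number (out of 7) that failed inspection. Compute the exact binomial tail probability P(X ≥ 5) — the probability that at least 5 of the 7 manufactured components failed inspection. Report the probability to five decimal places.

X is binomial with n = 7 and p = 0.10.
P(X ≥ 5) = C(7,5)·0.10^5·0.90^2 + C(7,6)·0.10^6·0.90^1 + C(7,7)·0.10^7·0.90^0.
= 0.000170 + 0.000006 + 0.000000 = 0.00018.

P = 0.00018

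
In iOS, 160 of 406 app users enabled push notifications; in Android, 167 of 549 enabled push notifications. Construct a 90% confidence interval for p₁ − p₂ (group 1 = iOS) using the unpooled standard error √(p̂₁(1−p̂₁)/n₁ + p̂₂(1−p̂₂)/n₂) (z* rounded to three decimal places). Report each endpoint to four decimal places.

p̂₁ = 160/406 = 0.39409, p̂₂ = 167/549 = 0.30419; p̂₁ − p̂₂ = 0.08990.
Unpooled SE = √(p̂₁(1−p̂₁)/n₁ + p̂₂(1−p̂₂)/n₂) = √(0.000588135 + 0.000385534) = 0.031204.
The 90% critical value is z* = 1.645. Margin of error = 0.05133.
So the interval runs from 0.0386 to 0.1412.

(0.0386, 0.1412)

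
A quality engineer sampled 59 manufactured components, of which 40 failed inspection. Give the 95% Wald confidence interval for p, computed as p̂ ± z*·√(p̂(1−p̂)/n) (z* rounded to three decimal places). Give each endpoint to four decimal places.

(0.5587, 0.7972)

The sample proportion is 40/59 = 0.67797.
SE(p̂) = √(0.67797·0.32203/59) = 0.060832.
z* = 1.960 at the 95% level.
Margin = 1.960·0.060832 = 0.11923.
CI: 0.67797 ± 0.11923 = (0.5587, 0.7972).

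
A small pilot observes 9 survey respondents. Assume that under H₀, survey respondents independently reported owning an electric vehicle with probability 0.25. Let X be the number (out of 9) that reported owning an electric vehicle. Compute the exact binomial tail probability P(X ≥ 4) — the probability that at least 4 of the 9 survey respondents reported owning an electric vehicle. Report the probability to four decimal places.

X is binomial with n = 9 and p = 0.25.
P(X ≥ 4) = Σ_{j=4}^{9} C(9,j)·0.25^j·0.75^{9−j}.
= 0.116798 + 0.038933 + 0.008652 + 0.001236 + 0.000103 + 0.000004 = 0.1657.

P = 0.1657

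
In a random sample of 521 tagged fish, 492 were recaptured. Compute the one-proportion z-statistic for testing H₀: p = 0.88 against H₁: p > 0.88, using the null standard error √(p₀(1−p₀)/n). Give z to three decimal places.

p̂ = 492/521 = 0.94434.
Null standard error: √(0.88·0.12/521) = √0.000202687 = 0.014237.
Test statistic: z = 0.06434/0.014237 = 4.519.

z = 4.519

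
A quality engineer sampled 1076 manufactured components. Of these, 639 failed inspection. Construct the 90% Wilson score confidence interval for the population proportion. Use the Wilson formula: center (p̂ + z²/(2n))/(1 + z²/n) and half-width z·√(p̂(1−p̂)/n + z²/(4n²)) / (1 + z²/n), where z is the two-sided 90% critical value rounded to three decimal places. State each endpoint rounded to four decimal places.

Here p̂ = 639/1076 = 0.59387 and z = 1.645 (z² = 2.706025).
1 + z²/n = 1.002515.
Center = (0.59387 + 0.001257)/1.002515 = 0.59363.
Radicand: p̂(1−p̂)/n + z²/(4n²) = 0.000224153 + 0.000000584 = 0.000224737.
Half-width = 1.645·√0.000224737/1.002515 = 0.02460.
So the interval runs from 0.5690 to 0.6182.

(0.5690, 0.6182)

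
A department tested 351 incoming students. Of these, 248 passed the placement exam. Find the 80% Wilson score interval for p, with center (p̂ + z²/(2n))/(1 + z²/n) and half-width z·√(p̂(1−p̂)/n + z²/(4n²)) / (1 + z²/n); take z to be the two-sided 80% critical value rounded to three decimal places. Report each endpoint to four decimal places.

(0.6745, 0.7367)

p̂ = 248/351 = 0.70655; z = 1.282, so z² = 1.643524.
Denominator 1 + z²/n = 1 + 1.643524/351 = 1.004682.
Adjusted center: (0.70655 + z²/(2n))/1.004682 = 0.70559.
Radicand: p̂(1−p̂)/n + z²/(4n²) = 0.000590701 + 0.000003335 = 0.000594036.
Half-width = z·√(radicand)/denom = 1.282·0.024373/1.004682 = 0.03110.
So the interval runs from 0.6745 to 0.7367.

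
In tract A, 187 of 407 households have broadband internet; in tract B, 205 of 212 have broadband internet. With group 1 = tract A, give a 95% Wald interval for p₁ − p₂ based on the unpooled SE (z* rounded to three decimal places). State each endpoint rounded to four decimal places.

(-0.5616, -0.4535)

p̂₁ = 187/407 = 0.45946, p̂₂ = 205/212 = 0.96698; p̂₁ − p̂₂ = -0.50752.
SE = √(0.000610212 + 0.000150607) = √0.000760819 = 0.027583.
The 95% critical value is z* = 1.960. Margin of error = 0.05406.
So the interval runs from -0.5616 to -0.4535.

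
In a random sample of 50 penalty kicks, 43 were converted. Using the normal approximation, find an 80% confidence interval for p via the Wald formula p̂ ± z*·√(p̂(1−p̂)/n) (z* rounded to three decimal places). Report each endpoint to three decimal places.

(0.797, 0.923)

The sample proportion is 43/50 = 0.86000.
Standard error of p̂: √(0.120400/50) = √0.002408000 = 0.049071.
The 80% critical value is z* = 1.282.
Margin = 1.282·0.049071 = 0.06291.
Interval: 0.86000 ± 0.06291 → (0.797, 0.923).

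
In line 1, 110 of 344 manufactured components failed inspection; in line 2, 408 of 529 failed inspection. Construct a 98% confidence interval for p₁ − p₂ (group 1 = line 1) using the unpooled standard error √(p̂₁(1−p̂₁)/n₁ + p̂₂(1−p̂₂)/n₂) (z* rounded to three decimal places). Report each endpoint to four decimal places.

(-0.5238, -0.3792)

p̂₁ = 0.31977, p̂₂ = 0.77127, so the observed difference is -0.45150.
SE = √(0.000632315 + 0.000333487) = √0.000965802 = 0.031077.
z* = 2.326 at the 98% level. Margin of error = 0.07229.
Interval: -0.45150 ± 0.07229 → (-0.5238, -0.3792).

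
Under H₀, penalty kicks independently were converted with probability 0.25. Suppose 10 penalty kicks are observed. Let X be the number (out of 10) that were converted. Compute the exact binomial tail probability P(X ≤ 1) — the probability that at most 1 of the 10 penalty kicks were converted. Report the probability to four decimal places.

X ~ Binomial(n=10, p=0.25).
P(X ≤ 1) = C(10,0)·0.25^0·0.75^10 + C(10,1)·0.25^1·0.75^9.
= 0.056314 + 0.187712 = 0.2440.

P = 0.2440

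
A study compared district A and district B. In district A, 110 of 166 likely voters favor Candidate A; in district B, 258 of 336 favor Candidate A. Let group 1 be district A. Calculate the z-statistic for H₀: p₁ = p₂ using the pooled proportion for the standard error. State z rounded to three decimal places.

Sample proportions: p̂₁ = 110/166 = 0.66265 and p̂₂ = 258/336 = 0.76786.
Pooled p̂ = (110+258)/(166+336) = 368/502 = 0.73307.
Pooled SE = √[0.1956794·0.00900029] ≈ 0.041966.
z = (p̂₁ − p̂₂)/SE = (0.66265 − 0.76786)/0.041966 = -0.10521/0.041966 = -2.507.

z = -2.507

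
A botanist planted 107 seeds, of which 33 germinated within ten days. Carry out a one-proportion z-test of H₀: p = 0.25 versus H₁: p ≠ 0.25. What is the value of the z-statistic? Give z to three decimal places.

z = 1.395

Sample proportion p̂ = 33/107 = 0.30841.
SE₀ = √(0.25·0.75/107) = 0.041861.
z = (p̂ − p₀)/SE = (0.30841 − 0.25)/0.041861 = 1.395.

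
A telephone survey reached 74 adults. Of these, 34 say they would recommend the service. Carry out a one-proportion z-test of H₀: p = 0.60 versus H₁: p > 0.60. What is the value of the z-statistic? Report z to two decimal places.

Sample proportion p̂ = 34/74 = 0.45946.
Under H₀, SE = √(p₀(1−p₀)/n) = √(0.60·0.40/74) = √0.003243243 = 0.056949.
Test statistic: z = -0.14054/0.056949 = -2.47.

z = -2.47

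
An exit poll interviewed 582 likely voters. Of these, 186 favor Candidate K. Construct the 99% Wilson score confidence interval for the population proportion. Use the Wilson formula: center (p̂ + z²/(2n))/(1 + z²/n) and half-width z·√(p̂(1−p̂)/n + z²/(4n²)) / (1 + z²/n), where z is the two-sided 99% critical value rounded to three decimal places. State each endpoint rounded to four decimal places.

(0.2721, 0.3712)

p̂ = 186/582 = 0.31959; z = 2.576, so z² = 6.635776.
1 + z²/n = 1.011402.
Adjusted center: (0.31959 + z²/(2n))/1.011402 = 0.32162.
Radicand: p̂(1−p̂)/n + z²/(4n²) = 0.000373628 + 0.000004898 = 0.000378526.
Half-width = z·√(radicand)/denom = 2.576·0.019456/1.011402 = 0.04955.
CI: 0.32162 ± 0.04955 = (0.2721, 0.3712).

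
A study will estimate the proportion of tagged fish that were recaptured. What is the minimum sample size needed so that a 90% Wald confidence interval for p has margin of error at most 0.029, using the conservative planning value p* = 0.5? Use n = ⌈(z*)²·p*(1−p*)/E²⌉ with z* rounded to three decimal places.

For 90% confidence, z* = 1.645.
p*(1−p*) = 0.2500.
Required n before rounding: 2.706025 × 0.2500 / 0.029² = 804.407.
⌈804.407⌉ = 805.

n = 805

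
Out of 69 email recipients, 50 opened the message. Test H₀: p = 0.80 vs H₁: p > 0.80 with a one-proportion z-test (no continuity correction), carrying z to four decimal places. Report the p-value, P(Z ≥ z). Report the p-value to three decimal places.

p-value = 0.941

p̂ = 50/69 = 0.72464.
Null standard error: √(0.80·0.20/69) = √0.002318841 = 0.048154.
Test statistic (full precision, shown to 4 dp): z = (50/69 − 0.80)/SE₀ ≈ -1.5650.
p-value = P(Z ≥ z) with z = -1.5650 → 0.941.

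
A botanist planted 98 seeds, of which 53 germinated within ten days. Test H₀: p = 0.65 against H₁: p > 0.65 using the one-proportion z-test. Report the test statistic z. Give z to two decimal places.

Sample proportion p̂ = 53/98 = 0.54082.
SE₀ = √(0.65·0.35/98) = 0.048181.
Test statistic: z = -0.10918/0.048181 = -2.27.

z = -2.27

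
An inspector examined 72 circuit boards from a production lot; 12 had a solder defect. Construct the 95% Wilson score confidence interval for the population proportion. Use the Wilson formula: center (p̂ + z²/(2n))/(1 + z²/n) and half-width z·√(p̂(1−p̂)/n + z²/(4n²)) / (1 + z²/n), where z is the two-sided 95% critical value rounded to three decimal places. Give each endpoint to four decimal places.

(0.0980, 0.2691)

p̂ = 12/72 = 0.16667; z = 1.960, so z² = 3.841600.
Denominator 1 + z²/n = 1 + 3.841600/72 = 1.053356.
Center = (0.16667 + 0.026678)/1.053356 = 0.18355.
Radicand: p̂(1−p̂)/n + z²/(4n²) = 0.001929012 + 0.000185262 = 0.002114274.
Half-width = 1.960·√0.002114274/1.053356 = 0.08556.
Interval: 0.18355 ± 0.08556 → (0.0980, 0.2691).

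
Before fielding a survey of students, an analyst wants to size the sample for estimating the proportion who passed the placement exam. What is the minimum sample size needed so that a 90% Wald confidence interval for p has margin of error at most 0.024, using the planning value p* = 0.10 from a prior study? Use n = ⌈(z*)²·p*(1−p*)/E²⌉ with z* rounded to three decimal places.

The 90% critical value is z* = 1.645.
p*(1−p*) = 0.0900.
(z*)²·p*(1−p*)/E² = 2.706025·0.0900/0.000576 = 422.816.
Rounding up, n = 423.

n = 423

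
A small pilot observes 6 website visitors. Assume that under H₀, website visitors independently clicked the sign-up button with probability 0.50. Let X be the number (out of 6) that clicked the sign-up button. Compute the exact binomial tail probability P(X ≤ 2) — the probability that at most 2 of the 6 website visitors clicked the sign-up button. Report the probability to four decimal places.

P = 0.3438

X ~ Binomial(n=6, p=0.50).
P(X ≤ 2) = C(6,0)·0.50^0·0.50^6 + C(6,1)·0.50^1·0.50^5 + C(6,2)·0.50^2·0.50^4.
= 0.015625 + 0.093750 + 0.234375 = 0.3438.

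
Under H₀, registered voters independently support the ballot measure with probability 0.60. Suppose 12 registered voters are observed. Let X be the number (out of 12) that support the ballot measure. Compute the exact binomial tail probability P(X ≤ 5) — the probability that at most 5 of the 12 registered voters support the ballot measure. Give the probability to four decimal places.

X ~ Binomial(n=12, p=0.60).
P(X ≤ 5) = Σ_{j=0}^{5} C(12,j)·0.60^j·0.40^{12−j}.
= 0.000017 + 0.000302 + 0.002491 + 0.012457 + 0.042043 + 0.100902 = 0.1582.

P = 0.1582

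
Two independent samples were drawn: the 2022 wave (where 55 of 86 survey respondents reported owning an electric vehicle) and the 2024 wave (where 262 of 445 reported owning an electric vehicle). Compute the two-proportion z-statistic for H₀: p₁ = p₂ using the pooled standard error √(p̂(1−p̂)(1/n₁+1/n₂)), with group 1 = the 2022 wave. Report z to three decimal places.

p̂₁ = 55/86 = 0.63953, p̂₂ = 262/445 = 0.58876.
Pooling: p̂ = 317/531 = 0.59699.
Pooled SE = √[0.2405936·0.01387510] ≈ 0.057778.
z = (p̂₁ − p̂₂)/SE = (0.63953 − 0.58876)/0.057778 = 0.05077/0.057778 = 0.879.

z = 0.879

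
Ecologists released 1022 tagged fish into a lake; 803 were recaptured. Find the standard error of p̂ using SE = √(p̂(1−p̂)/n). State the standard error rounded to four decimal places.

p̂ = 803/1022 = 0.78571.
p̂(1−p̂) = 0.168370.
SE = √(0.168370/1022) = √0.000164746 = 0.0128.

SE = 0.0128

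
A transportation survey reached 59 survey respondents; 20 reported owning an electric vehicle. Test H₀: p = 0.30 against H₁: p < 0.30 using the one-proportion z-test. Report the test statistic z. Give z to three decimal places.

The sample proportion is 20/59 = 0.33898.
SE₀ = √(0.30·0.70/59) = 0.059660.
z = (p̂ − p₀)/SE = (0.33898 − 0.30)/0.059660 = 0.653.

z = 0.653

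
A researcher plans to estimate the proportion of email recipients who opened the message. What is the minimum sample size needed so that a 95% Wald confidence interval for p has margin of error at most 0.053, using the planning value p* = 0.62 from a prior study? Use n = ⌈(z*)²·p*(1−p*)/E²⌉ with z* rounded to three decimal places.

z* = 1.960 at the 95% level.
p*(1−p*) = 0.2356.
(z*)²·p*(1−p*)/E² = 3.841600·0.2356/0.002809 = 322.208.
⌈322.208⌉ = 323.

n = 323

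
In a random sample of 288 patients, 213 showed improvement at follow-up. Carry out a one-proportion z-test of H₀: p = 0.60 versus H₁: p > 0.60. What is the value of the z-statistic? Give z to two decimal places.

z = 4.84

Sample proportion p̂ = 213/288 = 0.73958.
SE₀ = √(0.60·0.40/288) = 0.028868.
z = (p̂ − p₀)/SE = (0.73958 − 0.60)/0.028868 = 4.84.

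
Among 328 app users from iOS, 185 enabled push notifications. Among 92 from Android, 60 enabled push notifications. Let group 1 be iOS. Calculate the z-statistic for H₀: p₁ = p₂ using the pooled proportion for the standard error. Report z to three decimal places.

z = -1.516

p̂₁ = 185/328 = 0.56402, p̂₂ = 60/92 = 0.65217.
Pooling: p̂ = 245/420 = 0.58333.
Pooled SE = √[0.2430556·0.01391835] ≈ 0.058163.
z = (p̂₁ − p̂₂)/SE = (0.56402 − 0.65217)/0.058163 = -0.08815/0.058163 = -1.516.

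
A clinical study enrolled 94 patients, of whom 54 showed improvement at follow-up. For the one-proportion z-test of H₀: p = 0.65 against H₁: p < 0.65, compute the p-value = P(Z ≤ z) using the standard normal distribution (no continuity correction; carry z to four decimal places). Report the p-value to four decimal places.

p-value = 0.0624

Sample proportion p̂ = 54/94 = 0.57447.
Under H₀, SE = √(p₀(1−p₀)/n) = √(0.65·0.35/94) = √0.002420213 = 0.049196.
Test statistic (full precision, shown to 4 dp): z = (54/94 − 0.65)/SE₀ ≈ -1.5353.
p-value = P(Z ≤ z) with z = -1.5353 → 0.0624.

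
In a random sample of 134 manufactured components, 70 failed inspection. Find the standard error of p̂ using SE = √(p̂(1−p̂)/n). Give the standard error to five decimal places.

Sample proportion p̂ = 70/134 = 0.52239.
p̂(1−p̂) = 0.249499.
Dividing by n and taking the root: √0.001861933 = 0.04315.

SE = 0.04315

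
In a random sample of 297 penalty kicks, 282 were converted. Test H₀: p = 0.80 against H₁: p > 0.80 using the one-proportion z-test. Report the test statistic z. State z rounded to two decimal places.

z = 6.44

The sample proportion is 282/297 = 0.94949.
SE₀ = √(0.80·0.20/297) = 0.023210.
z = (p̂ − p₀)/SE = (0.94949 − 0.80)/0.023210 = 6.44.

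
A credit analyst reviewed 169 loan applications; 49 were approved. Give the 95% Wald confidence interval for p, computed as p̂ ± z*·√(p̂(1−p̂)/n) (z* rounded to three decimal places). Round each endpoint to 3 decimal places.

(0.222, 0.358)

The sample proportion is 49/169 = 0.28994.
Standard error of p̂: √(0.205875/169) = √0.001218196 = 0.034903.
z* = 1.960 at the 95% level.
Margin of error: 1.960 × 0.034903 = 0.06841.
So the interval runs from 0.222 to 0.358.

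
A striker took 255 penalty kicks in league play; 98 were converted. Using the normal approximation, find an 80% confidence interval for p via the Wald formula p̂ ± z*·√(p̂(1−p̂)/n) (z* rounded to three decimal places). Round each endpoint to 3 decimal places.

(0.345, 0.423)

With x = 98 successes in n = 255, p̂ = 0.38431.
SE = √(p̂(1−p̂)/n) = √(0.236617/255) = 0.030462.
z* = 1.282 at the 80% level.
Margin of error: 1.282 × 0.030462 = 0.03905.
So the interval runs from 0.345 to 0.423.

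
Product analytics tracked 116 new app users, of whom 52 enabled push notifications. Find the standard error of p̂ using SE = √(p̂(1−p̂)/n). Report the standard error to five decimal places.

SE = 0.04617

Sample proportion p̂ = 52/116 = 0.44828.
p̂(1−p̂) = 0.247325.
SE = √(0.247325/116) = 0.04617.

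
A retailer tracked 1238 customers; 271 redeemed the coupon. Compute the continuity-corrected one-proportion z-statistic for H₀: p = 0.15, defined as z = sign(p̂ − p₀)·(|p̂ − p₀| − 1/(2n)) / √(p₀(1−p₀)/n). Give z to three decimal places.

p̂ = 271/1238 = 0.21890. p̂ − p₀ = 0.068901.
Continuity correction 1/(2n) = 1/2476 = 0.000404.
Corrected numerator: |0.068901| − 0.000404 = 0.068497.
Null standard error: √(0.15·0.85/1238) = √0.000102989 = 0.010148.
z = (+)0.068497/0.010148 = 6.750.

z = 6.750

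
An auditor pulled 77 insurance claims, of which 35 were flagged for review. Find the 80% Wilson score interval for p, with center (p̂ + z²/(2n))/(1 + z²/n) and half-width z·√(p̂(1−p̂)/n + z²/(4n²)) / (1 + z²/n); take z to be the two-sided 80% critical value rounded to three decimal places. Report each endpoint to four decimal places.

(0.3835, 0.5275)

p̂ = 35/77 = 0.45455; z = 1.282, so z² = 1.643524.
Denominator 1 + z²/n = 1 + 1.643524/77 = 1.021344.
Adjusted center: (0.45455 + z²/(2n))/1.021344 = 0.45550.
Radicand: p̂(1−p̂)/n + z²/(4n²) = 0.003219921 + 0.000069300 = 0.003289221.
Half-width = 1.282·√0.003289221/1.021344 = 0.07199.
CI: 0.45550 ± 0.07199 = (0.3835, 0.5275).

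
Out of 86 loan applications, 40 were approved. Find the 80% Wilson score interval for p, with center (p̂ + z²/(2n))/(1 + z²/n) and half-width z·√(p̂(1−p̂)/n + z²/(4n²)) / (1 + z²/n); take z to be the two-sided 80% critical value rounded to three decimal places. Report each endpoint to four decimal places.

Here p̂ = 40/86 = 0.46512 and z = 1.282 (z² = 1.643524).
1 + z²/n = 1.019111.
Center = (0.46512 + 0.009555)/1.019111 = 0.46577.
Radicand: p̂(1−p̂)/n + z²/(4n²) = 0.002892827 + 0.000055554 = 0.002948381.
Half-width = z·√(radicand)/denom = 1.282·0.054299/1.019111 = 0.06831.
Interval: 0.46577 ± 0.06831 → (0.3975, 0.5341).

(0.3975, 0.5341)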